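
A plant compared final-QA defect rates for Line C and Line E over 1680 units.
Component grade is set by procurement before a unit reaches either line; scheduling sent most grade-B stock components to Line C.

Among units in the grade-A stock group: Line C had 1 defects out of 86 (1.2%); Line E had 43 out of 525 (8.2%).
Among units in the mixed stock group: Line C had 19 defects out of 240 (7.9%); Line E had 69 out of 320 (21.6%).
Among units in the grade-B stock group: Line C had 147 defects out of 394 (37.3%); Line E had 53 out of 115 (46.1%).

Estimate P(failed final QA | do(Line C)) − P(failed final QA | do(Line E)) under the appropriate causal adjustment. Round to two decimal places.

-0.10

Line C is lower inside every component grade stratum but Line E is lower in aggregate. Whether to stratify depends on how component grade relates to the line.
Component grade is set before the line has any effect — it is not caused by the line — and it independently drives the outcome. That makes it a confounder, so the causal comparison is within component grade levels.
Adjusting over the population distribution of component grade: 0.364·(0.012−0.082) + 0.333·(0.079−0.216) + 0.303·(0.373−0.461) = -0.098.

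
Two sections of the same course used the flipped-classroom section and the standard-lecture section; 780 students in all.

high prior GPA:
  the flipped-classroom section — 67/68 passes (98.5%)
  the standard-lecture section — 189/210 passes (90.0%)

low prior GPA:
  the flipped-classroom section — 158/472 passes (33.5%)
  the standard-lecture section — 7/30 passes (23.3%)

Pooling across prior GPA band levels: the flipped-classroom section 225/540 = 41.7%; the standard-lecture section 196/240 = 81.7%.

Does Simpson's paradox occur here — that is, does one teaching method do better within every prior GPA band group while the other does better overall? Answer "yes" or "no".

yes

Within each prior GPA band level (high prior GPA 98.5% vs 90.0%; low prior GPA 33.5% vs 23.3%), the flipped-classroom section has the higher rate every time. Pooled: 41.7% vs 81.7% — the standard-lecture section has the higher rate overall. The two comparisons disagree.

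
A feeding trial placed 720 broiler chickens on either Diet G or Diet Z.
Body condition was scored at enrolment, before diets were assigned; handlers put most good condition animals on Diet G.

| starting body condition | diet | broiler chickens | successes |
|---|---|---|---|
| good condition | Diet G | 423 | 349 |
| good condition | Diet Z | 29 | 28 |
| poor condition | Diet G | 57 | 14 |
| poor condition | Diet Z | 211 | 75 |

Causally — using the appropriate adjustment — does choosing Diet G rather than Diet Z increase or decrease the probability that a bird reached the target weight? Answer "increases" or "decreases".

The stratified and pooled comparisons disagree (Diet Z wins within each starting body condition; Diet G wins overall), so the answer turns on the causal role of starting body condition.
Starting body condition is set before the diet has any effect — it is not caused by the diet — and it independently drives the outcome. That makes it a confounder, so the causal comparison is within starting body condition levels.
Within each level — good condition: 82.5% vs 96.6%; poor condition: 24.6% vs 35.5% — Diet Z is higher every time.

decreases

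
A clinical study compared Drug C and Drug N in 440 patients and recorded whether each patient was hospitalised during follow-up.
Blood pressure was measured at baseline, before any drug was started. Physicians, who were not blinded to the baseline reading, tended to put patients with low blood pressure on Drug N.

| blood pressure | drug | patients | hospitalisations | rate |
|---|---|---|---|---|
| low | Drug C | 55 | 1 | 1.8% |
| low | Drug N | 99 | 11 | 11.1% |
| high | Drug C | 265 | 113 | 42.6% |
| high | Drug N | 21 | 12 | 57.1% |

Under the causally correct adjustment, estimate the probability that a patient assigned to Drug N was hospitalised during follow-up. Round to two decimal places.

0.41

Blood pressure satisfies the back-door criterion: it is not a descendant of the drug, and it blocks the spurious path from drug to outcome. Adjusting for it (i.e., using the within-blood pressure rates) gives the causal effect.
Standardising Drug N to the population blood pressure mix: 0.350·11/99 + 0.650·12/21 = 0.410.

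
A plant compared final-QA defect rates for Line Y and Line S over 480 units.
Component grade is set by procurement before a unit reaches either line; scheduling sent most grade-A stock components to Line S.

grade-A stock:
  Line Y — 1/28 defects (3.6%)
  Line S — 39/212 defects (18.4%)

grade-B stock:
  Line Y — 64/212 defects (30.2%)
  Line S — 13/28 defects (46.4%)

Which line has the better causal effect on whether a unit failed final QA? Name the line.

Nothing the line does changes component grade; the imbalance is an allocation artefact. With component grade also predicting the outcome, the pooled figure is confounded, and the within-stratum comparison is the causal one.
Within each level — grade-A stock: 3.6% vs 18.4%; grade-B stock: 30.2% vs 46.4% — Line Y is lower every time.

Line Y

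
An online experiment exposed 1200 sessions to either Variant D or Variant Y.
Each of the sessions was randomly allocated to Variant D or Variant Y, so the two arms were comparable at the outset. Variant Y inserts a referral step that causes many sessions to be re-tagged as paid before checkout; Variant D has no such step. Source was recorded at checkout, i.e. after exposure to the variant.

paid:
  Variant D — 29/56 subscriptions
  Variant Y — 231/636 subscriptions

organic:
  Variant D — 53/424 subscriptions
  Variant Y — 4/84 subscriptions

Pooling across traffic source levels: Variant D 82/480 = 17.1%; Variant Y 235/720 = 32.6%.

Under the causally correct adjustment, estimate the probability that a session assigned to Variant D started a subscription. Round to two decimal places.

The traffic source-specific comparison favours Variant D throughout, but the pooled figures favour Variant Y. The question is whether to condition on traffic source.
Traffic source is recorded after the variant and is itself shifted by it — it sits on the causal path from variant to outcome. Conditioning on a mediator would strip out part of the effect we want; the pooled comparison gives the total causal effect.
So P(outcome | do(Variant D)) is just the pooled rate for Variant D: 82/480 = 0.171.

0.17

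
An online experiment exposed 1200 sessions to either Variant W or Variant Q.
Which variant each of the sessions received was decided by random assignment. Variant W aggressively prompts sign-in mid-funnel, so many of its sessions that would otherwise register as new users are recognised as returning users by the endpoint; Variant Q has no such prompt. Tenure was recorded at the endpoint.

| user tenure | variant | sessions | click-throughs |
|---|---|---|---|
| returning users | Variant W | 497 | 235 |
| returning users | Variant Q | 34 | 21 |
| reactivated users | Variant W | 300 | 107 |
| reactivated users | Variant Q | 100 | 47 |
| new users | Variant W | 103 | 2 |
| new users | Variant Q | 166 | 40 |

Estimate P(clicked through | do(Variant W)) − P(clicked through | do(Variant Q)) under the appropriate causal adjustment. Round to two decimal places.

+0.02

Within every user tenure level Variant Q has the higher rate, yet pooled Variant W does — Simpson's reversal.
Because the variant influences user tenure, user tenure is a post-treatment mediator, not a confounder. Stratifying on it would bias the estimate; the causal effect is the crude pooled difference.
The causal difference is the pooled difference: 0.382 − 0.360 = +0.022.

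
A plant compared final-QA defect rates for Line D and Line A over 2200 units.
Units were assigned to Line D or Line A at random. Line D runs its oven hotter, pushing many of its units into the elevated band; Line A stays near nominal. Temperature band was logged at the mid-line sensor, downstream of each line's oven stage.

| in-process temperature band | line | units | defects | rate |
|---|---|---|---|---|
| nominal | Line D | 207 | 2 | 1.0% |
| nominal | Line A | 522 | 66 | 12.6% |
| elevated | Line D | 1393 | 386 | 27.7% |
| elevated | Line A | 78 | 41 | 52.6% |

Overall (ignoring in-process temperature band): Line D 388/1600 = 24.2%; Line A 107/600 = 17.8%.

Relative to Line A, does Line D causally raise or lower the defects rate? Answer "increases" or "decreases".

increases

The in-process temperature band-specific comparison favours Line D throughout, but the pooled figures favour Line A. The question is whether to condition on in-process temperature band.
Stratifying would compare lines among units the lines themselves sorted into in-process temperature band groups — a form of selection on an intermediate. The unconditioned pooled rates give the total causal effect.
Pooled: Line D 24.2% vs Line A 17.8%; Line A is lower overall.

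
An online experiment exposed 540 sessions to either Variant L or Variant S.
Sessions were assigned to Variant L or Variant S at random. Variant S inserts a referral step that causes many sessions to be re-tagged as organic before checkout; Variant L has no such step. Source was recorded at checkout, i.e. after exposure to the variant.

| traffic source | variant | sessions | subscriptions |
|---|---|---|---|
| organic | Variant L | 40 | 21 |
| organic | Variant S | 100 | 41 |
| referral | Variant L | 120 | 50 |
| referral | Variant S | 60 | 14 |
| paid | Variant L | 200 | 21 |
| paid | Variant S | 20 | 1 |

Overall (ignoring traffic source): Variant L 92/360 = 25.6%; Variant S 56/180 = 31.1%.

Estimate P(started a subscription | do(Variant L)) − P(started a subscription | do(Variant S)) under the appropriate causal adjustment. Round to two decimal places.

Within every traffic source level Variant L has the higher rate, yet pooled Variant S does — Simpson's reversal.
Traffic source is downstream of the variant. One should not condition on a consequence of treatment, so the overall rates are the right comparison.
The causal difference is the pooled difference: 0.256 − 0.311 = -0.056.

-0.06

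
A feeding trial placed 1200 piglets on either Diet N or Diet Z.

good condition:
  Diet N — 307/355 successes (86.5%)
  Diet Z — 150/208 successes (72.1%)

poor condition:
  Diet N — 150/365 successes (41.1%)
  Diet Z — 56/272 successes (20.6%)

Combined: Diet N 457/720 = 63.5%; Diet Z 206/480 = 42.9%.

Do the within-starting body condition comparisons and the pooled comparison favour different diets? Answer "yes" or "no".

Within each starting body condition level (good condition 86.5% vs 72.1%; poor condition 41.1% vs 20.6%), Diet N has the higher rate every time. Pooled: 63.5% vs 42.9% — Diet N has the higher rate overall. They agree.

no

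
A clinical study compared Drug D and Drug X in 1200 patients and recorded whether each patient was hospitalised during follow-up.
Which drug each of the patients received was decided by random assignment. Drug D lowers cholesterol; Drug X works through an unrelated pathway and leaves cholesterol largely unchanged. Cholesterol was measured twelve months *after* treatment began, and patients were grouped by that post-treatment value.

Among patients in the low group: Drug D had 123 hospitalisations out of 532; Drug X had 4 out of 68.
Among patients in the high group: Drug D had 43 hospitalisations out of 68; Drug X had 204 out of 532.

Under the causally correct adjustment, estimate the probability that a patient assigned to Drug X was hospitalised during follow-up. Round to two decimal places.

0.35

The distribution of cholesterol is itself part of what the drug does — it is an intermediate outcome. Holding it fixed would remove that part of the effect; the total effect is the pooled difference.
So P(outcome | do(Drug X)) is just the pooled rate for Drug X: 208/600 = 0.347.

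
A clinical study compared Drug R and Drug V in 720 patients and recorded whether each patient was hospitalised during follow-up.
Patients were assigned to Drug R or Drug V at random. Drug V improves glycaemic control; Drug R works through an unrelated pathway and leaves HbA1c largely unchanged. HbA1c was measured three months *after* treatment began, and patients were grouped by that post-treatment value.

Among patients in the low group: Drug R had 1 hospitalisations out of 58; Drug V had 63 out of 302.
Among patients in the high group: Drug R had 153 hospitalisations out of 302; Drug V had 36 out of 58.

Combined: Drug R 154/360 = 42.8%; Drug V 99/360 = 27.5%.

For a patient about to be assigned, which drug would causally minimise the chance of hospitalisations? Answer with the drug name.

Drug V

HbA1c here is a post-treatment variable shaped by the drug; conditioning on it would introduce bias rather than remove it. The overall comparison is the causal one.
Pooled: Drug R 42.8% vs Drug V 27.5%; Drug V is lower overall.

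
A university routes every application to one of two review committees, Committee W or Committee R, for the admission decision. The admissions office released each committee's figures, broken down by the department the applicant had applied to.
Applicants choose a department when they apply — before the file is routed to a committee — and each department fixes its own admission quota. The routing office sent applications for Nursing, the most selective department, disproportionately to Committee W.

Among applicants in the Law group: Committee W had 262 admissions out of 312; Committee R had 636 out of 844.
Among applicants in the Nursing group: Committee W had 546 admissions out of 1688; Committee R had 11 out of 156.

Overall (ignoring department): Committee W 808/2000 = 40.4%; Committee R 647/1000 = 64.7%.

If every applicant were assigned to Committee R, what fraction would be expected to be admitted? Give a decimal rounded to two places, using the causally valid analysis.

Since department is a pre-existing factor (not a product of the review committee) and it affects the outcome on its own, it is a confounder. The stratified rates, not the pooled rate, identify the causal effect.
Standardising Committee R to the population department mix: 0.385·636/844 + 0.615·11/156 = 0.334.

0.33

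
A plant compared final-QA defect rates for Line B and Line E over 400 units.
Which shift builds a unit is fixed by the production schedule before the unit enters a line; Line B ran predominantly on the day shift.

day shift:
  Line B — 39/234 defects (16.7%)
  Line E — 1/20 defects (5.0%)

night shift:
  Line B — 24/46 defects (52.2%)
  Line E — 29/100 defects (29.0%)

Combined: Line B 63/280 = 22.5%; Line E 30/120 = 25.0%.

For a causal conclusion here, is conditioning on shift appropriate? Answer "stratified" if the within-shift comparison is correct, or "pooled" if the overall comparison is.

stratified

Line E is lower inside every shift stratum but Line B is lower in aggregate. Whether to stratify depends on how shift relates to the line.
Shift is set before the line has any effect — it is not caused by the line — and it independently drives the outcome. That makes it a confounder, so the causal comparison is within shift levels.
Within each level — day shift: 16.7% vs 5.0%; night shift: 52.2% vs 29.0% — Line E is lower every time.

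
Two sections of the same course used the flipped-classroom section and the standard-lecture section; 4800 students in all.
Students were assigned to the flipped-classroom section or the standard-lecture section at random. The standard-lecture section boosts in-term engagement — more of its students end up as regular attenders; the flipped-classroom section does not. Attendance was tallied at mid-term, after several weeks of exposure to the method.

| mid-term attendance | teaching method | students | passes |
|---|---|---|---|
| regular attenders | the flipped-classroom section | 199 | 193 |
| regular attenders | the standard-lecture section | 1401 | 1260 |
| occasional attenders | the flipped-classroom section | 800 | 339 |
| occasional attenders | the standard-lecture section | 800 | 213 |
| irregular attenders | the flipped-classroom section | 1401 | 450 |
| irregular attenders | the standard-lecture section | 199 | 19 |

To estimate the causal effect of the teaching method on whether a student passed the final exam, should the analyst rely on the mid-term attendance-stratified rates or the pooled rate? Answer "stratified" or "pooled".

pooled

The mid-term attendance-specific comparison favours the flipped-classroom section throughout, but the pooled figures favour the standard-lecture section. The question is whether to condition on mid-term attendance.
Mid-term attendance lies on the pathway teaching method → mid-term attendance → outcome, so adjusting for it blocks the indirect effect. For the total causal effect of teaching method, use the unadjusted pooled rates.
Pooled: the flipped-classroom section 40.9% vs the standard-lecture section 62.2%; the standard-lecture section is higher overall.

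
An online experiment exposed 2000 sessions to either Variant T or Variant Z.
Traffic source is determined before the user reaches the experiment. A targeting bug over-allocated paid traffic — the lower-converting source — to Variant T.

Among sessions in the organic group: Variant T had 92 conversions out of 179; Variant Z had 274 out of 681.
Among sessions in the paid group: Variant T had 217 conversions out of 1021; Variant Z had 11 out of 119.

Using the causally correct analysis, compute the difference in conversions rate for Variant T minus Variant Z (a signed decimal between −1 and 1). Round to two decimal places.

Since traffic source is a pre-existing factor (not a product of the variant) and it affects the outcome on its own, it is a confounder. The stratified rates, not the pooled rate, identify the causal effect.
Adjusting over the population distribution of traffic source: 0.430·(0.514−0.402) + 0.570·(0.213−0.092) = +0.116.

+0.12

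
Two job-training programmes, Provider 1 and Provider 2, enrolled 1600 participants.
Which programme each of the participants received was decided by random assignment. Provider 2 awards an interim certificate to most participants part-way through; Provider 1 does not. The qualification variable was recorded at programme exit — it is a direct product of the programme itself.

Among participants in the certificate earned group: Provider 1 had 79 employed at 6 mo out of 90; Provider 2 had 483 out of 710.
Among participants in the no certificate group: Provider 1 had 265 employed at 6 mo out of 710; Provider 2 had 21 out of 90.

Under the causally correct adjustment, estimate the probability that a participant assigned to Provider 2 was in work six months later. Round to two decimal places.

0.63

Within every qualification attained during the programme level Provider 1 has the higher rate, yet pooled Provider 2 does — Simpson's reversal.
Stratifying would compare programmes among participants the programmes themselves sorted into qualification attained during the programme groups — a form of selection on an intermediate. The unconditioned pooled rates give the total causal effect.
So P(outcome | do(Provider 2)) is just the pooled rate for Provider 2: 504/800 = 0.630.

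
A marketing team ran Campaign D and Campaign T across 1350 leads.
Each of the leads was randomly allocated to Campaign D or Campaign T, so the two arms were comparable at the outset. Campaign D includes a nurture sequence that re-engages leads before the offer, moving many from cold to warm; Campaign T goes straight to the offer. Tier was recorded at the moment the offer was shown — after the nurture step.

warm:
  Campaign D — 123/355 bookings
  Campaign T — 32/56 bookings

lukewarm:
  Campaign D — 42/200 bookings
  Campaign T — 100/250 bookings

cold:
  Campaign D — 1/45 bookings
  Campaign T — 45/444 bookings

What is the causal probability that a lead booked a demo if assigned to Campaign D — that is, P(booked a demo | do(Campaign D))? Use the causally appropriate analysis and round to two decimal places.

The stratified and pooled comparisons disagree (Campaign T wins within each engagement tier; Campaign D wins overall), so the answer turns on the causal role of engagement tier.
Because the campaign influences engagement tier, engagement tier is a post-treatment mediator, not a confounder. Stratifying on it would bias the estimate; the causal effect is the crude pooled difference.
So P(outcome | do(Campaign D)) is just the pooled rate for Campaign D: 166/600 = 0.277.

0.28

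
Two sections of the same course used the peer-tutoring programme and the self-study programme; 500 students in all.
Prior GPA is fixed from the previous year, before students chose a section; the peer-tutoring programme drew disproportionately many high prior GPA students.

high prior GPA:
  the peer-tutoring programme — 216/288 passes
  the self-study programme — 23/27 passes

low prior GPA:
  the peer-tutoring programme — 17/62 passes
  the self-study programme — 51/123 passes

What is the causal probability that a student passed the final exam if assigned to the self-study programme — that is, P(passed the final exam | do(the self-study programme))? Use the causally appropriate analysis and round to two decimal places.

Nothing the teaching method does changes prior GPA band; the imbalance is an allocation artefact. With prior GPA band also predicting the outcome, the pooled figure is confounded, and the within-stratum comparison is the causal one.
Standardising the self-study programme to the population prior GPA band mix: 0.630·23/27 + 0.370·51/123 = 0.690.

0.69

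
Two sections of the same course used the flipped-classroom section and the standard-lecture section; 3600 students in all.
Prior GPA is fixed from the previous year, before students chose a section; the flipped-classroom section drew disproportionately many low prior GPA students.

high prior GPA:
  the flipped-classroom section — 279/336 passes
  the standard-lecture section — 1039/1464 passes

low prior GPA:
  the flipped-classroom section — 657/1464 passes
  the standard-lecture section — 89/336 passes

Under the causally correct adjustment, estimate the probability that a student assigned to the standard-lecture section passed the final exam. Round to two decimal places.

Prior GPA band is set before the teaching method has any effect — it is not caused by the teaching method — and it independently drives the outcome. That makes it a confounder, so the causal comparison is within prior GPA band levels.
Standardising the standard-lecture section to the population prior GPA band mix: 0.500·1039/1464 + 0.500·89/336 = 0.487.

0.49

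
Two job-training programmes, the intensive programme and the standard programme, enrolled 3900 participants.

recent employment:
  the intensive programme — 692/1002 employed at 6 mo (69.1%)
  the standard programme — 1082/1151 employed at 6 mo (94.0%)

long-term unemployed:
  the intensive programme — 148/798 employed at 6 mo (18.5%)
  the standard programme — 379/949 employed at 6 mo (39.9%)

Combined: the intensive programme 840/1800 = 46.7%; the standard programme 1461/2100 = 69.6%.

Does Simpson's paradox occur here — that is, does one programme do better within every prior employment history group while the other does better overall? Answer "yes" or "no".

Within each prior employment history level (recent employment 69.1% vs 94.0%; long-term unemployed 18.5% vs 39.9%), the standard programme has the higher rate every time. Pooled: 46.7% vs 69.6% — the standard programme has the higher rate overall. They agree.

no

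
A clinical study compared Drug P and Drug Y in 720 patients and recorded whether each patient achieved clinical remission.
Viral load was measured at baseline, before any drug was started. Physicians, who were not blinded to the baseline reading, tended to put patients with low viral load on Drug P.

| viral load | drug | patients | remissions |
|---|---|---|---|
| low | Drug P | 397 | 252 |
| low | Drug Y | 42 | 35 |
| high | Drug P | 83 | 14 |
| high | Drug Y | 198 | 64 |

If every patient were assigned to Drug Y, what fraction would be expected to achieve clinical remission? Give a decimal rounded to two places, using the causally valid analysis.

The viral load-specific comparison favours Drug Y throughout, but the pooled figures favour Drug P. The question is whether to condition on viral load.
Nothing the drug does changes viral load; the imbalance is an allocation artefact. With viral load also predicting the outcome, the pooled figure is confounded, and the within-stratum comparison is the causal one.
Standardising Drug Y to the population viral load mix: 0.610·35/42 + 0.390·64/198 = 0.634.

0.63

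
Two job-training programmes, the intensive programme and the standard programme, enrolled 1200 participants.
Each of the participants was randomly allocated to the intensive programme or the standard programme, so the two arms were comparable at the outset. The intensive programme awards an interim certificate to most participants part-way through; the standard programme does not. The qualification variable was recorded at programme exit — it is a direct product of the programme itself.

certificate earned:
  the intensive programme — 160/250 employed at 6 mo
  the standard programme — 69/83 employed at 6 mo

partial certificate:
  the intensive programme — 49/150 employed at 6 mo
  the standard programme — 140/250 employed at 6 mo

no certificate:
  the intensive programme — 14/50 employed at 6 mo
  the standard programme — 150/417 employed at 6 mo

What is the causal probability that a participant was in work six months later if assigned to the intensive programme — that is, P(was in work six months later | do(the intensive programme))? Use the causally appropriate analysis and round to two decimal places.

The qualification attained during the programme-specific comparison favours the standard programme throughout, but the pooled figures favour the intensive programme. The question is whether to condition on qualification attained during the programme.
Stratifying would compare programmes among participants the programmes themselves sorted into qualification attained during the programme groups — a form of selection on an intermediate. The unconditioned pooled rates give the total causal effect.
So P(outcome | do(the intensive programme)) is just the pooled rate for the intensive programme: 223/450 = 0.496.

0.50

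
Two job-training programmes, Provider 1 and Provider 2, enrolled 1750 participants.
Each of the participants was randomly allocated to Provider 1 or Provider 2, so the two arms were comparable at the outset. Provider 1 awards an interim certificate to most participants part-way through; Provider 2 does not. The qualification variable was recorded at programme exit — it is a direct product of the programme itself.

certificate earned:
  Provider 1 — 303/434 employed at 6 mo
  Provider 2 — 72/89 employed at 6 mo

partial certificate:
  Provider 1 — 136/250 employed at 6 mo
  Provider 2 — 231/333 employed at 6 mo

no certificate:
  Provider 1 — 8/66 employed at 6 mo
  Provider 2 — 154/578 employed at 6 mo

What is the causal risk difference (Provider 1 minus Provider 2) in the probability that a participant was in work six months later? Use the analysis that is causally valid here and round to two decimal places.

+0.14

The stratified and pooled comparisons disagree (Provider 2 wins within each qualification attained during the programme; Provider 1 wins overall), so the answer turns on the causal role of qualification attained during the programme.
Stratifying would compare programmes among participants the programmes themselves sorted into qualification attained during the programme groups — a form of selection on an intermediate. The unconditioned pooled rates give the total causal effect.
The causal difference is the pooled difference: 0.596 − 0.457 = +0.139.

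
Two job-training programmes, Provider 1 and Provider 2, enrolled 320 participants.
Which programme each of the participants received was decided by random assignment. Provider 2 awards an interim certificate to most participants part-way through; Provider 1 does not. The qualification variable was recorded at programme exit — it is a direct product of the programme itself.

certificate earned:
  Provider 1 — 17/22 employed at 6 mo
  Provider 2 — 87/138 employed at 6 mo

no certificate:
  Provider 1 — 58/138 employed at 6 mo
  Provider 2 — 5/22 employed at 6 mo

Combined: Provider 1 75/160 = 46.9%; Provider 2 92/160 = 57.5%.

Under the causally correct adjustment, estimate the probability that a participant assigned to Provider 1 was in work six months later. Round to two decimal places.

Because the programme influences qualification attained during the programme, qualification attained during the programme is a post-treatment mediator, not a confounder. Stratifying on it would bias the estimate; the causal effect is the crude pooled difference.
So P(outcome | do(Provider 1)) is just the pooled rate for Provider 1: 75/160 = 0.469.

0.47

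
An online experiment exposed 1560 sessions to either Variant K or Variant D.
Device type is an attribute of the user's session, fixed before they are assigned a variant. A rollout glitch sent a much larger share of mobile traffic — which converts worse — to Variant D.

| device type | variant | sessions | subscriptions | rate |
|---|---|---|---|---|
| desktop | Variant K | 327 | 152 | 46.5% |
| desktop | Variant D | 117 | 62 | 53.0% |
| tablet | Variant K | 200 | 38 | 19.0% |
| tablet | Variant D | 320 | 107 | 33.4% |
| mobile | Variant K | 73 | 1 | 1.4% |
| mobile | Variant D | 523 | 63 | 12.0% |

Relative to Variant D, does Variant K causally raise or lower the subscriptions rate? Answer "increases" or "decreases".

Nothing the variant does changes device type; the imbalance is an allocation artefact. With device type also predicting the outcome, the pooled figure is confounded, and the within-stratum comparison is the causal one.
Within each level — desktop: 46.5% vs 53.0%; tablet: 19.0% vs 33.4%; mobile: 1.4% vs 12.0% — Variant D is higher every time.

decreases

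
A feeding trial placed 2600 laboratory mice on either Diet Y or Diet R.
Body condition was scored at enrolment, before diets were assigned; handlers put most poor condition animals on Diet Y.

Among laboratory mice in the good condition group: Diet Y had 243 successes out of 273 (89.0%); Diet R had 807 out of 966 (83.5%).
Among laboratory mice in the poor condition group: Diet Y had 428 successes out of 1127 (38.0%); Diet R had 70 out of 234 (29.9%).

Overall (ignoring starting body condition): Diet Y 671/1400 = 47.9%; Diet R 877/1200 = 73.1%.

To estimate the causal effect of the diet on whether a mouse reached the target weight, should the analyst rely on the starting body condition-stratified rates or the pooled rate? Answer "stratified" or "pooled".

stratified

The starting body condition-specific comparison favours Diet Y throughout, but the pooled figures favour Diet R. The question is whether to condition on starting body condition.
Starting body condition satisfies the back-door criterion: it is not a descendant of the diet, and it blocks the spurious path from diet to outcome. Adjusting for it (i.e., using the within-starting body condition rates) gives the causal effect.
Within each level — good condition: 89.0% vs 83.5%; poor condition: 38.0% vs 29.9% — Diet Y is higher every time.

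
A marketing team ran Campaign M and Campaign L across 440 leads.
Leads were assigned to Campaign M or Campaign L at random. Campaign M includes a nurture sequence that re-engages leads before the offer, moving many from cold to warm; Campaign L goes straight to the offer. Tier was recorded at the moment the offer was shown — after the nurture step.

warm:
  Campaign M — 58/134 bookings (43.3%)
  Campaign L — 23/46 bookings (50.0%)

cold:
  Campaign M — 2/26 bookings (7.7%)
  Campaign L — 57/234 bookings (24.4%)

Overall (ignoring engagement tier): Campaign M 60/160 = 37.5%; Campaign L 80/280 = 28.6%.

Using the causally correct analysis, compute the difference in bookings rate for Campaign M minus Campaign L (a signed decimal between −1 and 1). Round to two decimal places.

+0.09

The engagement tier-specific comparison favours Campaign L throughout, but the pooled figures favour Campaign M. The question is whether to condition on engagement tier.
Engagement tier is recorded after the campaign and is itself shifted by it — it sits on the causal path from campaign to outcome. Conditioning on a mediator would strip out part of the effect we want; the pooled comparison gives the total causal effect.
The causal difference is the pooled difference: 0.375 − 0.286 = +0.089.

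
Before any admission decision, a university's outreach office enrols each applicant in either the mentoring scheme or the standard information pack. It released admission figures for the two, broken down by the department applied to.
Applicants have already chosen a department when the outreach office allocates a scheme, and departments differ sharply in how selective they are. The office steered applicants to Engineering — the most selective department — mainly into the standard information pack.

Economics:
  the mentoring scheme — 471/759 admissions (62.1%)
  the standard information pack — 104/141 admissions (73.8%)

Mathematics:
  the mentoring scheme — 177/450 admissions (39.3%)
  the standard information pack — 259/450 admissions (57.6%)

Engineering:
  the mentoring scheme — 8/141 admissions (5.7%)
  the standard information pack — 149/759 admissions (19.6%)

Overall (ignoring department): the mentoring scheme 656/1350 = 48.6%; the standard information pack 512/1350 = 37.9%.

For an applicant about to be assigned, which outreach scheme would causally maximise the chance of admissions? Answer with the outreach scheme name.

the standard information pack

The department-specific comparison favours the standard information pack throughout, but the pooled figures favour the mentoring scheme. The question is whether to condition on department.
Department differs across outreach schemes for reasons unrelated to any effect of the outreach scheme itself, and it separately predicts the outcome — a classic confounder. We must compare within department levels.
Within each level — Economics: 62.1% vs 73.8%; Mathematics: 39.3% vs 57.6%; Engineering: 5.7% vs 19.6% — the standard information pack is higher every time.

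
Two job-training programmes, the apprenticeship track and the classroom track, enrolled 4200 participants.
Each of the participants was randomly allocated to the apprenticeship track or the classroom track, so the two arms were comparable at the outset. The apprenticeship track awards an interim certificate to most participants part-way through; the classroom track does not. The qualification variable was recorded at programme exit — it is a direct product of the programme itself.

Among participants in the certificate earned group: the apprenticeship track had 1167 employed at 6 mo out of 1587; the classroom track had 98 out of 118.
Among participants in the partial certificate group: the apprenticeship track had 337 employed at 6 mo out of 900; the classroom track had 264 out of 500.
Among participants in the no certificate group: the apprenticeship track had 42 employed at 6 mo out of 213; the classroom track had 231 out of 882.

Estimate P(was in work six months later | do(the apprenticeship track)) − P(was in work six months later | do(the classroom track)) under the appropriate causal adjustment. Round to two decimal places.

+0.18

Qualification attained during the programme here is a post-treatment variable shaped by the programme; conditioning on it would introduce bias rather than remove it. The overall comparison is the causal one.
The causal difference is the pooled difference: 0.573 − 0.395 = +0.177.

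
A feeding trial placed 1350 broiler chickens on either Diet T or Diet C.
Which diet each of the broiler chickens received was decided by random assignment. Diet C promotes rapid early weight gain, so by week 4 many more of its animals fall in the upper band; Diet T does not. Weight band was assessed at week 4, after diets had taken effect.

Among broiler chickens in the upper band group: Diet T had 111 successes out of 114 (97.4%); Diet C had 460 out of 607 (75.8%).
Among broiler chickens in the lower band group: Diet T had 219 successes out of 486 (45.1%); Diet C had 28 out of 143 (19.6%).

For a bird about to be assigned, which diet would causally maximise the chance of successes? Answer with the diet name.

Week-4 weight band is downstream of the diet. One should not condition on a consequence of treatment, so the overall rates are the right comparison.
Pooled: Diet T 55.0% vs Diet C 65.1%; Diet C is higher overall.

Diet C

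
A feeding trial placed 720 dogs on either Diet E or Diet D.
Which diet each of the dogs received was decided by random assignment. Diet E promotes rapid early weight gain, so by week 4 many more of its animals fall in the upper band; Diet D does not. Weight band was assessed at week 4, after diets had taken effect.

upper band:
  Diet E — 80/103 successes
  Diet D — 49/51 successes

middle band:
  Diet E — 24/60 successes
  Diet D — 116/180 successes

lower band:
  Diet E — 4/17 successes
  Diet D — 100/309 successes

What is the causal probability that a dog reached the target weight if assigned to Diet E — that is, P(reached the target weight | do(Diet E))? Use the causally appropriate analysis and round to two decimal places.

The stratified and pooled comparisons disagree (Diet D wins within each week-4 weight band; Diet E wins overall), so the answer turns on the causal role of week-4 weight band.
Because the diet influences week-4 weight band, week-4 weight band is a post-treatment mediator, not a confounder. Stratifying on it would bias the estimate; the causal effect is the crude pooled difference.
So P(outcome | do(Diet E)) is just the pooled rate for Diet E: 108/180 = 0.600.

0.60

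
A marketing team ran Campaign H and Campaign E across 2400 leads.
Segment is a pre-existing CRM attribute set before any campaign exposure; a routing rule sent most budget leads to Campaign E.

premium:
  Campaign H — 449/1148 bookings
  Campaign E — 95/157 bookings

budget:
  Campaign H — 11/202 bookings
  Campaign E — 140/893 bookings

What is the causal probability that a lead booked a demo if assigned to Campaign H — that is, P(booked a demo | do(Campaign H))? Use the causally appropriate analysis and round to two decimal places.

0.24

Customer segment is set before the campaign has any effect — it is not caused by the campaign — and it independently drives the outcome. That makes it a confounder, so the causal comparison is within customer segment levels.
Standardising Campaign H to the population customer segment mix: 0.544·449/1148 + 0.456·11/202 = 0.238.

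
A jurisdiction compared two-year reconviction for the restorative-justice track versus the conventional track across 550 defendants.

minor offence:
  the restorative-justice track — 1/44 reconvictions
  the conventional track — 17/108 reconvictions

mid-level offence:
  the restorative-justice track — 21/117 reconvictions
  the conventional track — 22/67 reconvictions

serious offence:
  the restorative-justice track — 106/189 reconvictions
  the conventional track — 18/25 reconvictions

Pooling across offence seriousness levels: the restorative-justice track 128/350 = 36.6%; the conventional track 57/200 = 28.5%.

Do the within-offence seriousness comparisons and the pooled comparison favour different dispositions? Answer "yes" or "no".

Within each offence seriousness level (minor offence 2.3% vs 15.7%; mid-level offence 17.9% vs 32.8%; serious offence 56.1% vs 72.0%), the restorative-justice track has the lower rate every time. Pooled: 36.6% vs 28.5% — the conventional track has the lower rate overall. The two comparisons disagree.

yes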